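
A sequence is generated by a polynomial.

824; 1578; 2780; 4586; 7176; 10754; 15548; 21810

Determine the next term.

29816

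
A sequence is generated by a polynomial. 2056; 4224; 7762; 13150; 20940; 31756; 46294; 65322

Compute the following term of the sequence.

Δ: 2168, 3538, 5388, 7790, 10816, 14538, 19028
Δ²: 1370, 1850, 2402, 3026, 3722, 4490
Δ³: 480, 552, 624, 696, 768
Δ⁴: 72, 72, 72, 72
The fourth differences are constant (72).
768 + 72 = 840;  4490 + 840 = 5330;  19028 + 5330 = 24358;  65322 + 24358 = 89680

89680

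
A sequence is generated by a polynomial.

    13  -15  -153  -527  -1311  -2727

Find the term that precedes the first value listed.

9

Δ: -28  -138  -374  -784  -1416
Δ²: -110  -236  -410  -632
Δ³: -126  -174  -222
Δ⁴: -48  -48
The fourth differences are constant at -48.
Work back: -126 + 48 = -78;  -110 + 78 = -32;  -28 + 32 = 4;  13 − 4 = 9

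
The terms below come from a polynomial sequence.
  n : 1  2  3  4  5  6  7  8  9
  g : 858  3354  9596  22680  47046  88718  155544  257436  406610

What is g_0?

116

2496  6242  13084  24366  41672  66826  101892  149174
3746  6842  11282  17306  25154  35066  47282
3096  4440  6024  7848  9912  12216
1344  1584  1824  2064  2304
240  240  240  240
The fifth differences are constant at 240.
Work back: 1344 − 240 = 1104;  3096 − 1104 = 1992;  3746 − 1992 = 1754;  2496 − 1754 = 742;  858 − 742 = 116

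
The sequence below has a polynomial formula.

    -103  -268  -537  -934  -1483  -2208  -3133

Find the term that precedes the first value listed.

-18

Δ: -165, -269, -397, -549, -725, -925
Δ²: -104, -128, -152, -176, -200
Δ³: -24, -24, -24, -24
The third differences are constant at -24.
Work back: -104 + 24 = -80;  -165 + 80 = -85;  -103 + 85 = -18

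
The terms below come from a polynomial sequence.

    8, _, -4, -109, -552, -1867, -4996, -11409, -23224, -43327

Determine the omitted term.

9

Using the last 8 terms:
D1: -105, -443, -1315, -3129, -6413, -11815, -20103
D2: -338, -872, -1814, -3284, -5402, -8288
D3: -534, -942, -1470, -2118, -2886
D4: -408, -528, -648, -768
D5: -120, -120, -120
Constant fifth difference = -120.
Extend backward: -408 + 120 = -288;  -534 + 288 = -246;  -338 + 246 = -92;  -105 + 92 = -13;  -4 + 13 = 9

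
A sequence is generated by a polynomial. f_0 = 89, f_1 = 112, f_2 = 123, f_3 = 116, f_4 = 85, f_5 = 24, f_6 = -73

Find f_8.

-399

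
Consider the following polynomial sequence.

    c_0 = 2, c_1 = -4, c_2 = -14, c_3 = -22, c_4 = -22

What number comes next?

-8

D1: -6 , -10 , -8 , 0
D2: -4 , 2 , 8
D3: 6 , 6
The third differences are constant (6).
8 + 6 = 14;  0 + 14 = 14;  -22 + 14 = -8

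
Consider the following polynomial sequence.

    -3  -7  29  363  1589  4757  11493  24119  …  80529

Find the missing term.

Using the first 8 terms:
D1: -4, 36, 334, 1226, 3168, 6736, 12626
D2: 40, 298, 892, 1942, 3568, 5890
D3: 258, 594, 1050, 1626, 2322
D4: 336, 456, 576, 696
D5: 120, 120, 120
Constant fifth difference = 120.
Extend forward: 696 + 120 = 816;  2322 + 816 = 3138;  5890 + 3138 = 9028;  12626 + 9028 = 21654;  24119 + 21654 = 45773

45773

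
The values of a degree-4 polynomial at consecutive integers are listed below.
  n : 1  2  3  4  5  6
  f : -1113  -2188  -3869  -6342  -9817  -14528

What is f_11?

D1: -1075 , -1681 , -2473 , -3475 , -4711
D2: -606 , -792 , -1002 , -1236
D3: -186 , -210 , -234
D4: -24 , -24
The fourth differences are constant (-24).
-234 − 24 = -258;  -1236 − 258 = -1494;  -4711 − 1494 = -6205;  -14528 − 6205 = -20733
-258 − 24 = -282;  -1494 − 282 = -1776;  -6205 − 1776 = -7981;  -20733 − 7981 = -28714
-282 − 24 = -306;  -1776 − 306 = -2082;  -7981 − 2082 = -10063;  -28714 − 10063 = -38777
-306 − 24 = -330;  -2082 − 330 = -2412;  -10063 − 2412 = -12475;  -38777 − 12475 = -51252
-330 − 24 = -354;  -2412 − 354 = -2766;  -12475 − 2766 = -15241;  -51252 − 15241 = -66493

-66493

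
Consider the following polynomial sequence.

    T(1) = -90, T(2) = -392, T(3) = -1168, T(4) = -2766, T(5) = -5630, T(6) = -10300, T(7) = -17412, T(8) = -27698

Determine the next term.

-41986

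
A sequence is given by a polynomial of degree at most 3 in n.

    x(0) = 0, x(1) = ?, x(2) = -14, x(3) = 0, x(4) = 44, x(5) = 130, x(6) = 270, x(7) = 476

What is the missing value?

-10

Using the last 6 terms:
Δ: 14  44  86  140  206
Δ²: 30  42  54  66
Δ³: 12  12  12
Constant third difference = 12.
Extend backward: 30 − 12 = 18;  14 − 18 = -4;  -14 + 4 = -10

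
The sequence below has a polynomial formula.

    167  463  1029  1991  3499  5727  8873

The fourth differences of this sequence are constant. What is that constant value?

24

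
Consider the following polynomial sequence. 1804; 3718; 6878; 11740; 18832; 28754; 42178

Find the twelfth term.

190388

D1: 1914, 3160, 4862, 7092, 9922, 13424
D2: 1246, 1702, 2230, 2830, 3502
D3: 456, 528, 600, 672
D4: 72, 72, 72
Constant fourth difference = 72, so extend:
672 + 72 = 744;  3502 + 744 = 4246;  13424 + 4246 = 17670;  42178 + 17670 = 59848
744 + 72 = 816;  4246 + 816 = 5062;  17670 + 5062 = 22732;  59848 + 22732 = 82580
816 + 72 = 888;  5062 + 888 = 5950;  22732 + 5950 = 28682;  82580 + 28682 = 111262
888 + 72 = 960;  5950 + 960 = 6910;  28682 + 6910 = 35592;  111262 + 35592 = 146854
960 + 72 = 1032;  6910 + 1032 = 7942;  35592 + 7942 = 43534;  146854 + 43534 = 190388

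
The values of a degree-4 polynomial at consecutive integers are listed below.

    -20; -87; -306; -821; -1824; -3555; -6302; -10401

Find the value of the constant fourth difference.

First differences: -67, -219, -515, -1003, -1731, -2747, -4099
Second differences: -152, -296, -488, -728, -1016, -1352
Third differences: -144, -192, -240, -288, -336
Fourth differences: -48, -48, -48, -48

-48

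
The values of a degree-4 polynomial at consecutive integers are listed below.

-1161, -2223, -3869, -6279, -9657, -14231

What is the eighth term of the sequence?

-27999

-1062, -1646, -2410, -3378, -4574
-584, -764, -968, -1196
-180, -204, -228
-24, -24
The fourth differences are constant (-24).
-228 − 24 = -252;  -1196 − 252 = -1448;  -4574 − 1448 = -6022;  -14231 − 6022 = -20253
-252 − 24 = -276;  -1448 − 276 = -1724;  -6022 − 1724 = -7746;  -20253 − 7746 = -27999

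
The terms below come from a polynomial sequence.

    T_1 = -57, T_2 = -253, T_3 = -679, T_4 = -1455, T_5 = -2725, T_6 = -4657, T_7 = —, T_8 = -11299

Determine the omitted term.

Using the first 6 terms:
First differences: -196, -426, -776, -1270, -1932
Second differences: -230, -350, -494, -662
Third differences: -120, -144, -168
Fourth differences: -24, -24
Constant fourth difference = -24.
Extend forward: -168 − 24 = -192;  -662 − 192 = -854;  -1932 − 854 = -2786;  -4657 − 2786 = -7443

-7443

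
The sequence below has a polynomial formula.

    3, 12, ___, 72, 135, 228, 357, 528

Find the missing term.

Using the last 5 terms:
First differences: 63, 93, 129, 171
Second differences: 30, 36, 42
Third differences: 6, 6
Constant third difference = 6.
Extend backward: 30 − 6 = 24;  63 − 24 = 39;  72 − 39 = 33

33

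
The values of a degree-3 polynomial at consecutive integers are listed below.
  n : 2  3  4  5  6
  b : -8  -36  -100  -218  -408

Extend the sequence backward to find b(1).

2

Δ: -28, -64, -118, -190
Δ²: -36, -54, -72
Δ³: -18, -18
The third differences are constant at -18.
Work back: -36 + 18 = -18;  -28 + 18 = -10;  -8 + 10 = 2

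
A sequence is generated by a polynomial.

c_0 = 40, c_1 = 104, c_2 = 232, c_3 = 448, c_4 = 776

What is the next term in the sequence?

First differences: 64, 128, 216, 328
Second differences: 64, 88, 112
Third differences: 24, 24
Constant third difference = 24, so extend:
112 + 24 = 136;  328 + 136 = 464;  776 + 464 = 1240

1240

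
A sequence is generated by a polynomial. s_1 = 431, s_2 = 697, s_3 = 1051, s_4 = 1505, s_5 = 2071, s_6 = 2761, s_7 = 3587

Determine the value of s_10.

D1: 266, 354, 454, 566, 690, 826
D2: 88, 100, 112, 124, 136
D3: 12, 12, 12, 12
Constant third difference = 12, so extend:
136 + 12 = 148;  826 + 148 = 974;  3587 + 974 = 4561
148 + 12 = 160;  974 + 160 = 1134;  4561 + 1134 = 5695
160 + 12 = 172;  1134 + 172 = 1306;  5695 + 1306 = 7001

7001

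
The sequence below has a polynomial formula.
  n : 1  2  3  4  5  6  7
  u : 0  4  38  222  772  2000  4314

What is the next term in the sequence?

8218

First differences: 4 , 34 , 184 , 550 , 1228 , 2314
Second differences: 30 , 150 , 366 , 678 , 1086
Third differences: 120 , 216 , 312 , 408
Fourth differences: 96 , 96 , 96
Constant fourth difference = 96, so extend:
408 + 96 = 504;  1086 + 504 = 1590;  2314 + 1590 = 3904;  4314 + 3904 = 8218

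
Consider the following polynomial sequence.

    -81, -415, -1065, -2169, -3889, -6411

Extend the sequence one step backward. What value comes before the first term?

51

First differences: -334  -650  -1104  -1720  -2522
Second differences: -316  -454  -616  -802
Third differences: -138  -162  -186
Fourth differences: -24  -24
The fourth differences are constant at -24.
Work back: -138 + 24 = -114;  -316 + 114 = -202;  -334 + 202 = -132;  -81 + 132 = 51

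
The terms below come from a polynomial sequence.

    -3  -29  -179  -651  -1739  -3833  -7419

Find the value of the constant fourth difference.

-96

D1: -26, -150, -472, -1088, -2094, -3586
D2: -124, -322, -616, -1006, -1492
D3: -198, -294, -390, -486
D4: -96, -96, -96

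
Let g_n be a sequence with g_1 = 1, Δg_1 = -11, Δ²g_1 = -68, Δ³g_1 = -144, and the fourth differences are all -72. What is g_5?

Build the table forward from the leading diagonal:
Δ⁴: -72  -72  -72  -72  -72
Δ³: -144  -216  -288  -360  -432
Δ²: -68  -212  -428  -716  -1076
Δ: -11  -79  -291  -719  -1435
g: 1  -10  -89  -380  -1099

-1099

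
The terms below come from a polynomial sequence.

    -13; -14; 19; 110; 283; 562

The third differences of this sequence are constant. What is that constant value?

Δ: -1, 33, 91, 173, 279
Δ²: 34, 58, 82, 106
Δ³: 24, 24, 24

24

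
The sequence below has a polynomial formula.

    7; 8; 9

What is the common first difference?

1

D1: 1, 1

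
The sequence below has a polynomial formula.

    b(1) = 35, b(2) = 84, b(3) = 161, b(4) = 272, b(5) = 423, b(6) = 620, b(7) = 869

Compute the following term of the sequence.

1176

D1: 49  77  111  151  197  249
D2: 28  34  40  46  52
D3: 6  6  6  6
The third differences are constant (6).
52 + 6 = 58;  249 + 58 = 307;  869 + 307 = 1176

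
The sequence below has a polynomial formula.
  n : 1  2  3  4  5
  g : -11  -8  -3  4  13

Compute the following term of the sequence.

24

First differences: 3, 5, 7, 9
Second differences: 2, 2, 2
Constant second difference = 2, so extend:
9 + 2 = 11;  13 + 11 = 24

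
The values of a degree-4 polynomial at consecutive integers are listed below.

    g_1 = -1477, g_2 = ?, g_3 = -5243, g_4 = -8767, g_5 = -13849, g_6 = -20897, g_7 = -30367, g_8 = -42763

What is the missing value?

Using the last 6 terms:
-3524, -5082, -7048, -9470, -12396
-1558, -1966, -2422, -2926
-408, -456, -504
-48, -48
Constant fourth difference = -48.
Extend backward: -408 + 48 = -360;  -1558 + 360 = -1198;  -3524 + 1198 = -2326;  -5243 + 2326 = -2917

-2917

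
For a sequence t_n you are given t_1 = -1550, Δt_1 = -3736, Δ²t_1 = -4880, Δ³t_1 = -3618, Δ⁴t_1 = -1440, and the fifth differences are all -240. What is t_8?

-312252

Build the table forward from the leading diagonal:
D5: -240, -240, -240, -240, -240, -240, -240, -240
D4: -1440, -1680, -1920, -2160, -2400, -2640, -2880, -3120
D3: -3618, -5058, -6738, -8658, -10818, -13218, -15858, -18738
D2: -4880, -8498, -13556, -20294, -28952, -39770, -52988, -68846
D1: -3736, -8616, -17114, -30670, -50964, -79916, -119686, -172674
t: -1550, -5286, -13902, -31016, -61686, -112650, -192566, -312252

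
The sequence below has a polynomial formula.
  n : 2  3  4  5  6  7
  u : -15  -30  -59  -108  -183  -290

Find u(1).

-8

D1: -15, -29, -49, -75, -107
D2: -14, -20, -26, -32
D3: -6, -6, -6
The third differences are constant at -6.
Work back: -14 + 6 = -8;  -15 + 8 = -7;  -15 + 7 = -8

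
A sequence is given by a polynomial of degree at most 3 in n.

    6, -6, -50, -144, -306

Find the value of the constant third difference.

-18

First differences: -12, -44, -94, -162
Second differences: -32, -50, -68
Third differences: -18, -18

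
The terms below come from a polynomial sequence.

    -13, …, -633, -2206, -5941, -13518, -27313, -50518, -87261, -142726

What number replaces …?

-118

Using the last 8 terms:
Δ: -1573, -3735, -7577, -13795, -23205, -36743, -55465
Δ²: -2162, -3842, -6218, -9410, -13538, -18722
Δ³: -1680, -2376, -3192, -4128, -5184
Δ⁴: -696, -816, -936, -1056
Δ⁵: -120, -120, -120
Constant fifth difference = -120.
Extend backward: -696 + 120 = -576;  -1680 + 576 = -1104;  -2162 + 1104 = -1058;  -1573 + 1058 = -515;  -633 + 515 = -118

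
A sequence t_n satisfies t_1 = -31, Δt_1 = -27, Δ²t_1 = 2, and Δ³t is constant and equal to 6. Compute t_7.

-43

Build the table forward from the leading diagonal:
Δ³: 6, 6, 6, 6, 6, 6, 6
Δ²: 2, 8, 14, 20, 26, 32, 38
Δ: -27, -25, -17, -3, 17, 43, 75
t: -31, -58, -83, -100, -103, -86, -43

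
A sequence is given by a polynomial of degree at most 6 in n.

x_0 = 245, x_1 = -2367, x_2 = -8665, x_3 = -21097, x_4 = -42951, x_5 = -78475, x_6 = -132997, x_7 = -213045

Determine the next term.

-2612, -6298, -12432, -21854, -35524, -54522, -80048
-3686, -6134, -9422, -13670, -18998, -25526
-2448, -3288, -4248, -5328, -6528
-840, -960, -1080, -1200
-120, -120, -120
Constant fifth difference = -120, so extend:
-1200 − 120 = -1320;  -6528 − 1320 = -7848;  -25526 − 7848 = -33374;  -80048 − 33374 = -113422;  -213045 − 113422 = -326467

-326467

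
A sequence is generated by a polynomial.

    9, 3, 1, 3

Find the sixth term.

19

First differences: -6, -2, 2
Second differences: 4, 4
Constant second difference = 4, so extend:
2 + 4 = 6;  3 + 6 = 9
6 + 4 = 10;  9 + 10 = 19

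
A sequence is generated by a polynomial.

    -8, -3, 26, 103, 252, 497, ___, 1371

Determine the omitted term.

Using the first 6 terms:
D1: 5  29  77  149  245
D2: 24  48  72  96
D3: 24  24  24
Constant third difference = 24.
Extend forward: 96 + 24 = 120;  245 + 120 = 365;  497 + 365 = 862

862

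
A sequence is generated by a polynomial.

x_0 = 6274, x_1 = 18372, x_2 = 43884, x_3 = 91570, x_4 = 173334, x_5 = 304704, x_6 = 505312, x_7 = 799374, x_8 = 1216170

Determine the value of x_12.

Δ: 12098  25512  47686  81764  131370  200608  294062  416796
Δ²: 13414  22174  34078  49606  69238  93454  122734
Δ³: 8760  11904  15528  19632  24216  29280
Δ⁴: 3144  3624  4104  4584  5064
Δ⁵: 480  480  480  480
Fifth differences constant at 480.
5064 + 480 = 5544;  29280 + 5544 = 34824;  122734 + 34824 = 157558;  416796 + 157558 = 574354;  1216170 + 574354 = 1790524
5544 + 480 = 6024;  34824 + 6024 = 40848;  157558 + 40848 = 198406;  574354 + 198406 = 772760;  1790524 + 772760 = 2563284
6024 + 480 = 6504;  40848 + 6504 = 47352;  198406 + 47352 = 245758;  772760 + 245758 = 1018518;  2563284 + 1018518 = 3581802
6504 + 480 = 6984;  47352 + 6984 = 54336;  245758 + 54336 = 300094;  1018518 + 300094 = 1318612;  3581802 + 1318612 = 4900414

4900414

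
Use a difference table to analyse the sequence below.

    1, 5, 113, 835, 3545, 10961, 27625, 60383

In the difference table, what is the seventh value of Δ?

First differences: 4, 108, 722, 2710, 7416, 16664, 32758
Second differences: 104, 614, 1988, 4706, 9248, 16094
Third differences: 510, 1374, 2718, 4542, 6846
Fourth differences: 864, 1344, 1824, 2304
Fifth differences: 480, 480, 480

32758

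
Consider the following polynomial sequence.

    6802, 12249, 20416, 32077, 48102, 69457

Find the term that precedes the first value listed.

First differences: 5447, 8167, 11661, 16025, 21355
Second differences: 2720, 3494, 4364, 5330
Third differences: 774, 870, 966
Fourth differences: 96, 96
The fourth differences are constant at 96.
Work back: 774 − 96 = 678;  2720 − 678 = 2042;  5447 − 2042 = 3405;  6802 − 3405 = 3397

3397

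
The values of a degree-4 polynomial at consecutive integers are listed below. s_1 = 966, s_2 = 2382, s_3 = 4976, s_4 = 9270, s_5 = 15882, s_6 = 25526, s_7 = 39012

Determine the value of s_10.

1416, 2594, 4294, 6612, 9644, 13486
1178, 1700, 2318, 3032, 3842
522, 618, 714, 810
96, 96, 96
Constant fourth difference = 96, so extend:
810 + 96 = 906;  3842 + 906 = 4748;  13486 + 4748 = 18234;  39012 + 18234 = 57246
906 + 96 = 1002;  4748 + 1002 = 5750;  18234 + 5750 = 23984;  57246 + 23984 = 81230
1002 + 96 = 1098;  5750 + 1098 = 6848;  23984 + 6848 = 30832;  81230 + 30832 = 112062

112062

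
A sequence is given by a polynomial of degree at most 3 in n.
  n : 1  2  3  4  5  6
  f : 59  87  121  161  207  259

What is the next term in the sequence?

First differences: 28  34  40  46  52
Second differences: 6  6  6  6
Second differences constant at 6.
52 + 6 = 58;  259 + 58 = 317

317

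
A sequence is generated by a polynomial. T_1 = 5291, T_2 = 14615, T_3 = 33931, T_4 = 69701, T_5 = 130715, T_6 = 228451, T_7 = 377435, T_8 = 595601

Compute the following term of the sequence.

D1: 9324  19316  35770  61014  97736  148984  218166
D2: 9992  16454  25244  36722  51248  69182
D3: 6462  8790  11478  14526  17934
D4: 2328  2688  3048  3408
D5: 360  360  360
Fifth differences constant at 360.
3408 + 360 = 3768;  17934 + 3768 = 21702;  69182 + 21702 = 90884;  218166 + 90884 = 309050;  595601 + 309050 = 904651

904651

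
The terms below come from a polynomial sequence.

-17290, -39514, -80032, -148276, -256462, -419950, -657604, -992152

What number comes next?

D1: -22224 , -40518 , -68244 , -108186 , -163488 , -237654 , -334548
D2: -18294 , -27726 , -39942 , -55302 , -74166 , -96894
D3: -9432 , -12216 , -15360 , -18864 , -22728
D4: -2784 , -3144 , -3504 , -3864
D5: -360 , -360 , -360
The fifth differences are constant (-360).
-3864 − 360 = -4224;  -22728 − 4224 = -26952;  -96894 − 26952 = -123846;  -334548 − 123846 = -458394;  -992152 − 458394 = -1450546

-1450546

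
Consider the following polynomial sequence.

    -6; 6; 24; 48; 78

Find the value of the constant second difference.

First differences: 12, 18, 24, 30
Second differences: 6, 6, 6

6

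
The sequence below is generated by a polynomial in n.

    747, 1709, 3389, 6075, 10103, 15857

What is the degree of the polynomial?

4

962, 1680, 2686, 4028, 5754
718, 1006, 1342, 1726
288, 336, 384
48, 48
The fourth differences are constant, so the polynomial has degree 4.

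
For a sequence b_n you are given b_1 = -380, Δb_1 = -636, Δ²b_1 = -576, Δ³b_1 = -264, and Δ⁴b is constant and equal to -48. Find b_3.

-2228

Build the table forward from the leading diagonal:
D4: -48  -48  -48
D3: -264  -312  -360
D2: -576  -840  -1152
D1: -636  -1212  -2052
b: -380  -1016  -2228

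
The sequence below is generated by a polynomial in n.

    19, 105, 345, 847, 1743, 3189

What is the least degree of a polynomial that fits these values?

4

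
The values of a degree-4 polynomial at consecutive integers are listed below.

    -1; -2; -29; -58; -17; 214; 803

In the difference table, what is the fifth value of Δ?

First differences: -1, -27, -29, 41, 231, 589
Second differences: -26, -2, 70, 190, 358
Third differences: 24, 72, 120, 168
Fourth differences: 48, 48, 48

231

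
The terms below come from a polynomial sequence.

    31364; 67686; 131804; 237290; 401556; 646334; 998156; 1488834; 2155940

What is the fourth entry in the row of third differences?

Δ: 36322, 64118, 105486, 164266, 244778, 351822, 490678, 667106
Δ²: 27796, 41368, 58780, 80512, 107044, 138856, 176428
Δ³: 13572, 17412, 21732, 26532, 31812, 37572
Δ⁴: 3840, 4320, 4800, 5280, 5760
Δ⁵: 480, 480, 480, 480

26532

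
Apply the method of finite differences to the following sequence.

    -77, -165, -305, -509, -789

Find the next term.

-1157

-88, -140, -204, -280
-52, -64, -76
-12, -12
The third differences are constant (-12).
-76 − 12 = -88;  -280 − 88 = -368;  -789 − 368 = -1157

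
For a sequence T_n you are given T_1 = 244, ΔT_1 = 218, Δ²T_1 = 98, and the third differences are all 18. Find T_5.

Build the table forward from the leading diagonal:
D3: 18  18  18  18  18
D2: 98  116  134  152  170
D1: 218  316  432  566  718
T: 244  462  778  1210  1776

1776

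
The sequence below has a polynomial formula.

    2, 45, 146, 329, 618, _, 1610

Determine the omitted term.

1037

Using the first 5 terms:
First differences: 43, 101, 183, 289
Second differences: 58, 82, 106
Third differences: 24, 24
Constant third difference = 24.
Extend forward: 106 + 24 = 130;  289 + 130 = 419;  618 + 419 = 1037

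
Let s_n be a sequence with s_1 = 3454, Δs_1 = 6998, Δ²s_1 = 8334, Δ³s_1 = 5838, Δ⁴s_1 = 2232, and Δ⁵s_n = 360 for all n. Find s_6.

191684

Build the table forward from the leading diagonal:
Fifth differences: 360  360  360  360  360  360
Fourth differences: 2232  2592  2952  3312  3672  4032
Third differences: 5838  8070  10662  13614  16926  20598
Second differences: 8334  14172  22242  32904  46518  63444
First differences: 6998  15332  29504  51746  84650  131168
s: 3454  10452  25784  55288  107034  191684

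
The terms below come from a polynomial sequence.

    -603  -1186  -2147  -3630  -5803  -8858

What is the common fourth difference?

-24

First differences: -583, -961, -1483, -2173, -3055
Second differences: -378, -522, -690, -882
Third differences: -144, -168, -192
Fourth differences: -24, -24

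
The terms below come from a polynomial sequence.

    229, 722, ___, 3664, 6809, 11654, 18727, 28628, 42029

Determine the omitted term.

1763

Using the last 6 terms:
First differences: 3145, 4845, 7073, 9901, 13401
Second differences: 1700, 2228, 2828, 3500
Third differences: 528, 600, 672
Fourth differences: 72, 72
Constant fourth difference = 72.
Extend backward: 528 − 72 = 456;  1700 − 456 = 1244;  3145 − 1244 = 1901;  3664 − 1901 = 1763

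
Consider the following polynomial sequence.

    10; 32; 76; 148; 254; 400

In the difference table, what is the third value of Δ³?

First differences: 22, 44, 72, 106, 146
Second differences: 22, 28, 34, 40
Third differences: 6, 6, 6

6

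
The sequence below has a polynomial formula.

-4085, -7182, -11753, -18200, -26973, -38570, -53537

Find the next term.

First differences: -3097 , -4571 , -6447 , -8773 , -11597 , -14967
Second differences: -1474 , -1876 , -2326 , -2824 , -3370
Third differences: -402 , -450 , -498 , -546
Fourth differences: -48 , -48 , -48
Constant fourth difference = -48, so extend:
-546 − 48 = -594;  -3370 − 594 = -3964;  -14967 − 3964 = -18931;  -53537 − 18931 = -72468

-72468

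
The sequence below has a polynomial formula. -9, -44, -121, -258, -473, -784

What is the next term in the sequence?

-1209

First differences: -35  -77  -137  -215  -311
Second differences: -42  -60  -78  -96
Third differences: -18  -18  -18
Constant third difference = -18, so extend:
-96 − 18 = -114;  -311 − 114 = -425;  -784 − 425 = -1209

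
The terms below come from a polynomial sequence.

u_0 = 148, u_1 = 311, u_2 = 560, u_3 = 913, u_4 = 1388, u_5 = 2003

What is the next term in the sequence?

D1: 163 , 249 , 353 , 475 , 615
D2: 86 , 104 , 122 , 140
D3: 18 , 18 , 18
Constant third difference = 18, so extend:
140 + 18 = 158;  615 + 158 = 773;  2003 + 773 = 2776

2776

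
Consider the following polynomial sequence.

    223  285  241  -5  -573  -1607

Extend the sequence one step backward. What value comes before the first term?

127

Δ: 62  -44  -246  -568  -1034
Δ²: -106  -202  -322  -466
Δ³: -96  -120  -144
Δ⁴: -24  -24
The fourth differences are constant at -24.
Work back: -96 + 24 = -72;  -106 + 72 = -34;  62 + 34 = 96;  223 − 96 = 127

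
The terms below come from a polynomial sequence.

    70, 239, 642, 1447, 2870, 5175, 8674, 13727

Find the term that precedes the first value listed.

First differences: 169, 403, 805, 1423, 2305, 3499, 5053
Second differences: 234, 402, 618, 882, 1194, 1554
Third differences: 168, 216, 264, 312, 360
Fourth differences: 48, 48, 48, 48
The fourth differences are constant at 48.
Work back: 168 − 48 = 120;  234 − 120 = 114;  169 − 114 = 55;  70 − 55 = 15

15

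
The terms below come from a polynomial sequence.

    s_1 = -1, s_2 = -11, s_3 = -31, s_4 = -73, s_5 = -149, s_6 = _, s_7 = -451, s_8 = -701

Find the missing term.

Using the first 5 terms:
First differences: -10  -20  -42  -76
Second differences: -10  -22  -34
Third differences: -12  -12
Constant third difference = -12.
Extend forward: -34 − 12 = -46;  -76 − 46 = -122;  -149 − 122 = -271

-271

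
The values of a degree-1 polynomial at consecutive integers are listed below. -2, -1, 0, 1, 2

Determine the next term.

3

D1: 1, 1, 1, 1
The first differences are constant (1).
2 + 1 = 3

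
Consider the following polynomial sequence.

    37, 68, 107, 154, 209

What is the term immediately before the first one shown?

First differences: 31  39  47  55
Second differences: 8  8  8
The second differences are constant at 8.
Work back: 31 − 8 = 23;  37 − 23 = 14

14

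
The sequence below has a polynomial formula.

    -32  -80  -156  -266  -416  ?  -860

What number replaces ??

Using the first 5 terms:
D1: -48  -76  -110  -150
D2: -28  -34  -40
D3: -6  -6
Constant third difference = -6.
Extend forward: -40 − 6 = -46;  -150 − 46 = -196;  -416 − 196 = -612

-612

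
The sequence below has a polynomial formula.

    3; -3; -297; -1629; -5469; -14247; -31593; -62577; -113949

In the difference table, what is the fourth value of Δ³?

-3630

First differences: -6, -294, -1332, -3840, -8778, -17346, -30984, -51372
Second differences: -288, -1038, -2508, -4938, -8568, -13638, -20388
Third differences: -750, -1470, -2430, -3630, -5070, -6750
Fourth differences: -720, -960, -1200, -1440, -1680
Fifth differences: -240, -240, -240, -240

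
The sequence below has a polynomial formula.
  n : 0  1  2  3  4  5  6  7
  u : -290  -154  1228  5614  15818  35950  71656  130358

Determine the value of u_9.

D1: 136, 1382, 4386, 10204, 20132, 35706, 58702
D2: 1246, 3004, 5818, 9928, 15574, 22996
D3: 1758, 2814, 4110, 5646, 7422
D4: 1056, 1296, 1536, 1776
D5: 240, 240, 240
Fifth differences constant at 240.
1776 + 240 = 2016;  7422 + 2016 = 9438;  22996 + 9438 = 32434;  58702 + 32434 = 91136;  130358 + 91136 = 221494
2016 + 240 = 2256;  9438 + 2256 = 11694;  32434 + 11694 = 44128;  91136 + 44128 = 135264;  221494 + 135264 = 356758

356758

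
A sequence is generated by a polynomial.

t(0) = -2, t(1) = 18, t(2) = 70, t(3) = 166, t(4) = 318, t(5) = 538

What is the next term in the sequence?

838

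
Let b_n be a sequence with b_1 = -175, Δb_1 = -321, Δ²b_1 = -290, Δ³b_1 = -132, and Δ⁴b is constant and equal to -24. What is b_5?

Build the table forward from the leading diagonal:
D4: -24  -24  -24  -24  -24
D3: -132  -156  -180  -204  -228
D2: -290  -422  -578  -758  -962
D1: -321  -611  -1033  -1611  -2369
b: -175  -496  -1107  -2140  -3751

-3751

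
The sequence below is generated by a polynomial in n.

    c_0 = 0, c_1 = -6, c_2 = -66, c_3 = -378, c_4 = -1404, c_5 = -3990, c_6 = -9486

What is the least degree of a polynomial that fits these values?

5

First differences: -6, -60, -312, -1026, -2586, -5496
Second differences: -54, -252, -714, -1560, -2910
Third differences: -198, -462, -846, -1350
Fourth differences: -264, -384, -504
Fifth differences: -120, -120
The fifth differences are constant, so the polynomial has degree 5.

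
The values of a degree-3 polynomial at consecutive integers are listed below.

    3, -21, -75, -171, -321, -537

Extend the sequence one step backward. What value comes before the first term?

9

-24, -54, -96, -150, -216
-30, -42, -54, -66
-12, -12, -12
The third differences are constant at -12.
Work back: -30 + 12 = -18;  -24 + 18 = -6;  3 + 6 = 9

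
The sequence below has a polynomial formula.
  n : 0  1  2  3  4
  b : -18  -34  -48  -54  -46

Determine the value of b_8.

Δ: -16, -14, -6, 8
Δ²: 2, 8, 14
Δ³: 6, 6
The third differences are constant (6).
14 + 6 = 20;  8 + 20 = 28;  -46 + 28 = -18
20 + 6 = 26;  28 + 26 = 54;  -18 + 54 = 36
26 + 6 = 32;  54 + 32 = 86;  36 + 86 = 122
32 + 6 = 38;  86 + 38 = 124;  122 + 124 = 246

246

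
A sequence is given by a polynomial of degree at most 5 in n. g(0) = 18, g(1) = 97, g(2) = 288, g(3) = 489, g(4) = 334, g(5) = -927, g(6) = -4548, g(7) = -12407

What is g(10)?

-92072

79 , 191 , 201 , -155 , -1261 , -3621 , -7859
112 , 10 , -356 , -1106 , -2360 , -4238
-102 , -366 , -750 , -1254 , -1878
-264 , -384 , -504 , -624
-120 , -120 , -120
Fifth differences constant at -120.
-624 − 120 = -744;  -1878 − 744 = -2622;  -4238 − 2622 = -6860;  -7859 − 6860 = -14719;  -12407 − 14719 = -27126
-744 − 120 = -864;  -2622 − 864 = -3486;  -6860 − 3486 = -10346;  -14719 − 10346 = -25065;  -27126 − 25065 = -52191
-864 − 120 = -984;  -3486 − 984 = -4470;  -10346 − 4470 = -14816;  -25065 − 14816 = -39881;  -52191 − 39881 = -92072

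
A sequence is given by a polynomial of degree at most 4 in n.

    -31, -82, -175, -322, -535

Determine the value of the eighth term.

First differences: -51, -93, -147, -213
Second differences: -42, -54, -66
Third differences: -12, -12
Third differences constant at -12.
-66 − 12 = -78;  -213 − 78 = -291;  -535 − 291 = -826
-78 − 12 = -90;  -291 − 90 = -381;  -826 − 381 = -1207
-90 − 12 = -102;  -381 − 102 = -483;  -1207 − 483 = -1690

-1690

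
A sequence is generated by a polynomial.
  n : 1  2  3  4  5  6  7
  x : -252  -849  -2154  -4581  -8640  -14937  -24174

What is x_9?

-54756

Δ: -597, -1305, -2427, -4059, -6297, -9237
Δ²: -708, -1122, -1632, -2238, -2940
Δ³: -414, -510, -606, -702
Δ⁴: -96, -96, -96
Constant fourth difference = -96, so extend:
-702 − 96 = -798;  -2940 − 798 = -3738;  -9237 − 3738 = -12975;  -24174 − 12975 = -37149
-798 − 96 = -894;  -3738 − 894 = -4632;  -12975 − 4632 = -17607;  -37149 − 17607 = -54756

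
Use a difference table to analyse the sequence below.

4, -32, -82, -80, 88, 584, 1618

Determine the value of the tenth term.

10768

First differences: -36, -50, 2, 168, 496, 1034
Second differences: -14, 52, 166, 328, 538
Third differences: 66, 114, 162, 210
Fourth differences: 48, 48, 48
Constant fourth difference = 48, so extend:
210 + 48 = 258;  538 + 258 = 796;  1034 + 796 = 1830;  1618 + 1830 = 3448
258 + 48 = 306;  796 + 306 = 1102;  1830 + 1102 = 2932;  3448 + 2932 = 6380
306 + 48 = 354;  1102 + 354 = 1456;  2932 + 1456 = 4388;  6380 + 4388 = 10768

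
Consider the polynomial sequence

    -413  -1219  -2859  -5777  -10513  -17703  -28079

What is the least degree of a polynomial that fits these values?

4

First differences: -806, -1640, -2918, -4736, -7190, -10376
Second differences: -834, -1278, -1818, -2454, -3186
Third differences: -444, -540, -636, -732
Fourth differences: -96, -96, -96
The fourth differences are constant, so the polynomial has degree 4.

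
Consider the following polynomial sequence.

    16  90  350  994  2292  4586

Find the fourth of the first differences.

Δ: 74, 260, 644, 1298, 2294
Δ²: 186, 384, 654, 996
Δ³: 198, 270, 342
Δ⁴: 72, 72

1298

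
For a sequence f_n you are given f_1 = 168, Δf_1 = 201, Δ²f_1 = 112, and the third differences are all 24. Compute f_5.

1740

Build the table forward from the leading diagonal:
Third differences: 24  24  24  24  24
Second differences: 112  136  160  184  208
First differences: 201  313  449  609  793
f: 168  369  682  1131  1740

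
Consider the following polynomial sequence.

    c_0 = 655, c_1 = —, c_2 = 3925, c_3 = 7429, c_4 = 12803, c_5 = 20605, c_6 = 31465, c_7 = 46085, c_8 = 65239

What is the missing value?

Using the last 7 terms:
First differences: 3504  5374  7802  10860  14620  19154
Second differences: 1870  2428  3058  3760  4534
Third differences: 558  630  702  774
Fourth differences: 72  72  72
Constant fourth difference = 72.
Extend backward: 558 − 72 = 486;  1870 − 486 = 1384;  3504 − 1384 = 2120;  3925 − 2120 = 1805

1805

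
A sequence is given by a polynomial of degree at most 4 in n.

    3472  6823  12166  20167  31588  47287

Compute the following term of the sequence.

68218

Δ: 3351  5343  8001  11421  15699
Δ²: 1992  2658  3420  4278
Δ³: 666  762  858
Δ⁴: 96  96
Fourth differences constant at 96.
858 + 96 = 954;  4278 + 954 = 5232;  15699 + 5232 = 20931;  47287 + 20931 = 68218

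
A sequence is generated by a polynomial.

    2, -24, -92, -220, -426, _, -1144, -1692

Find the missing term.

-728

Using the first 5 terms:
First differences: -26, -68, -128, -206
Second differences: -42, -60, -78
Third differences: -18, -18
Constant third difference = -18.
Extend forward: -78 − 18 = -96;  -206 − 96 = -302;  -426 − 302 = -728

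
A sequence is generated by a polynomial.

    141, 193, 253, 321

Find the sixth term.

481

52, 60, 68
8, 8
The second differences are constant (8).
68 + 8 = 76;  321 + 76 = 397
76 + 8 = 84;  397 + 84 = 481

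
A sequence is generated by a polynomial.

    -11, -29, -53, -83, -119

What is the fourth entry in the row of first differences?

-36

D1: -18, -24, -30, -36
D2: -6, -6, -6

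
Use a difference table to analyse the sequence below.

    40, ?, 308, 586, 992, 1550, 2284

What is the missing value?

Using the last 5 terms:
Δ: 278  406  558  734
Δ²: 128  152  176
Δ³: 24  24
Constant third difference = 24.
Extend backward: 128 − 24 = 104;  278 − 104 = 174;  308 − 174 = 134

134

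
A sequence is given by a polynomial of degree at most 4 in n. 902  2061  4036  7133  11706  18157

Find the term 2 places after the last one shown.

First differences: 1159, 1975, 3097, 4573, 6451
Second differences: 816, 1122, 1476, 1878
Third differences: 306, 354, 402
Fourth differences: 48, 48
Fourth differences constant at 48.
402 + 48 = 450;  1878 + 450 = 2328;  6451 + 2328 = 8779;  18157 + 8779 = 26936
450 + 48 = 498;  2328 + 498 = 2826;  8779 + 2826 = 11605;  26936 + 11605 = 38541

38541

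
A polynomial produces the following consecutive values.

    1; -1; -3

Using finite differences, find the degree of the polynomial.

1

-2, -2
The first differences are constant, so the polynomial has degree 1.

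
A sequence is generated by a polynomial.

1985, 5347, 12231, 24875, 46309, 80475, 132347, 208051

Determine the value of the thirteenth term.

First differences: 3362, 6884, 12644, 21434, 34166, 51872, 75704
Second differences: 3522, 5760, 8790, 12732, 17706, 23832
Third differences: 2238, 3030, 3942, 4974, 6126
Fourth differences: 792, 912, 1032, 1152
Fifth differences: 120, 120, 120
The fifth differences are constant (120).
1152 + 120 = 1272;  6126 + 1272 = 7398;  23832 + 7398 = 31230;  75704 + 31230 = 106934;  208051 + 106934 = 314985
1272 + 120 = 1392;  7398 + 1392 = 8790;  31230 + 8790 = 40020;  106934 + 40020 = 146954;  314985 + 146954 = 461939
1392 + 120 = 1512;  8790 + 1512 = 10302;  40020 + 10302 = 50322;  146954 + 50322 = 197276;  461939 + 197276 = 659215
1512 + 120 = 1632;  10302 + 1632 = 11934;  50322 + 11934 = 62256;  197276 + 62256 = 259532;  659215 + 259532 = 918747
1632 + 120 = 1752;  11934 + 1752 = 13686;  62256 + 13686 = 75942;  259532 + 75942 = 335474;  918747 + 335474 = 1254221

1254221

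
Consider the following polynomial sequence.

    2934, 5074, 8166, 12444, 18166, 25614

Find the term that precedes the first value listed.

First differences: 2140  3092  4278  5722  7448
Second differences: 952  1186  1444  1726
Third differences: 234  258  282
Fourth differences: 24  24
The fourth differences are constant at 24.
Work back: 234 − 24 = 210;  952 − 210 = 742;  2140 − 742 = 1398;  2934 − 1398 = 1536

1536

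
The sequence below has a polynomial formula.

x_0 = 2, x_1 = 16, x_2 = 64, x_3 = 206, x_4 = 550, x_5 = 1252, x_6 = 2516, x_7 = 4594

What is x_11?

27766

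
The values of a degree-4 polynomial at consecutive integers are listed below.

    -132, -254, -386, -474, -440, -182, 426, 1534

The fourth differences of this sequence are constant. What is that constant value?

24

First differences: -122, -132, -88, 34, 258, 608, 1108
Second differences: -10, 44, 122, 224, 350, 500
Third differences: 54, 78, 102, 126, 150
Fourth differences: 24, 24, 24, 24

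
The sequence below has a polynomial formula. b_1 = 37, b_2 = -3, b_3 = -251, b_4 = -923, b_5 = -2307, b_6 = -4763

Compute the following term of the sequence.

-40 , -248 , -672 , -1384 , -2456
-208 , -424 , -712 , -1072
-216 , -288 , -360
-72 , -72
Fourth differences constant at -72.
-360 − 72 = -432;  -1072 − 432 = -1504;  -2456 − 1504 = -3960;  -4763 − 3960 = -8723

-8723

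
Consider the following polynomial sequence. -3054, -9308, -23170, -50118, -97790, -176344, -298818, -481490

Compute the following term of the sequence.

D1: -6254 , -13862 , -26948 , -47672 , -78554 , -122474 , -182672
D2: -7608 , -13086 , -20724 , -30882 , -43920 , -60198
D3: -5478 , -7638 , -10158 , -13038 , -16278
D4: -2160 , -2520 , -2880 , -3240
D5: -360 , -360 , -360
Fifth differences constant at -360.
-3240 − 360 = -3600;  -16278 − 3600 = -19878;  -60198 − 19878 = -80076;  -182672 − 80076 = -262748;  -481490 − 262748 = -744238

-744238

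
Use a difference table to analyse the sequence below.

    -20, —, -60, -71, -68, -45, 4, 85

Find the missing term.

Using the last 6 terms:
D1: -11  3  23  49  81
D2: 14  20  26  32
D3: 6  6  6
Constant third difference = 6.
Extend backward: 14 − 6 = 8;  -11 − 8 = -19;  -60 + 19 = -41

-41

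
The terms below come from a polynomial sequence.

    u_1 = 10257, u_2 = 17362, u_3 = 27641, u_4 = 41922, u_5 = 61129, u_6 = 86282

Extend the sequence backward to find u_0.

Δ: 7105, 10279, 14281, 19207, 25153
Δ²: 3174, 4002, 4926, 5946
Δ³: 828, 924, 1020
Δ⁴: 96, 96
The fourth differences are constant at 96.
Work back: 828 − 96 = 732;  3174 − 732 = 2442;  7105 − 2442 = 4663;  10257 − 4663 = 5594

5594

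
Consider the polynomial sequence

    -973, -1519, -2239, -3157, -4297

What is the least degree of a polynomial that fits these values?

3

First differences: -546, -720, -918, -1140
Second differences: -174, -198, -222
Third differences: -24, -24
The third differences are constant, so the polynomial has degree 3.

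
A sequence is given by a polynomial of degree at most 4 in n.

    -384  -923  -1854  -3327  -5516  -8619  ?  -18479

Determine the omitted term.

-12858

Using the first 6 terms:
First differences: -539  -931  -1473  -2189  -3103
Second differences: -392  -542  -716  -914
Third differences: -150  -174  -198
Fourth differences: -24  -24
Constant fourth difference = -24.
Extend forward: -198 − 24 = -222;  -914 − 222 = -1136;  -3103 − 1136 = -4239;  -8619 − 4239 = -12858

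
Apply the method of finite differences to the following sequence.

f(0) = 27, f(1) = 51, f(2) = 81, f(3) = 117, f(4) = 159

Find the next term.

207

Δ: 24, 30, 36, 42
Δ²: 6, 6, 6
The second differences are constant (6).
42 + 6 = 48;  159 + 48 = 207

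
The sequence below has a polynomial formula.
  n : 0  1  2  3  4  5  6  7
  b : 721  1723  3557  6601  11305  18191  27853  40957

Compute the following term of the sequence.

58241

Δ: 1002, 1834, 3044, 4704, 6886, 9662, 13104
Δ²: 832, 1210, 1660, 2182, 2776, 3442
Δ³: 378, 450, 522, 594, 666
Δ⁴: 72, 72, 72, 72
Constant fourth difference = 72, so extend:
666 + 72 = 738;  3442 + 738 = 4180;  13104 + 4180 = 17284;  40957 + 17284 = 58241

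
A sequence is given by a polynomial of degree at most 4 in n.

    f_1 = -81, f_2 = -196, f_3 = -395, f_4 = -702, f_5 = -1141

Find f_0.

-26

D1: -115  -199  -307  -439
D2: -84  -108  -132
D3: -24  -24
The third differences are constant at -24.
Work back: -84 + 24 = -60;  -115 + 60 = -55;  -81 + 55 = -26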